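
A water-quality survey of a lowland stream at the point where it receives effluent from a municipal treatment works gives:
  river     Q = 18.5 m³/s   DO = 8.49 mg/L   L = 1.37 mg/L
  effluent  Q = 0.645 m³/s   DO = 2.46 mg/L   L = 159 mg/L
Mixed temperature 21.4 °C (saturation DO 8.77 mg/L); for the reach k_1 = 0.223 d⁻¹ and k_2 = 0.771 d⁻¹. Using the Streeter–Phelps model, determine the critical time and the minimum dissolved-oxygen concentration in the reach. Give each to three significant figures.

t_c ≈ 1.91 d; minimum DO ≈ 7.51 mg/L

Mixed DO = (18.5×8.49 + 0.645×2.46)/(18.5+0.645) = 158.7/19.14 = 8.287 mg/L.
Mixed L₀ = (18.5×1.37 + 0.645×159)/(19.14) = 127.9/19.14 = 6.681 mg/L.
Initial deficit D₀ = C_s − DO₀ = 8.77 − 8.287 = 0.4832 mg/L.
t_c = (1/0.5480) ln[(0.771/0.223)(1 − 0.4832×0.5480/(0.223×6.681))] = 1.825 × ln(2.843) = 1.907 d.
D_c = (0.223/0.771) × 6.681 × e^(−0.223×1.907) = 0.2892 × 6.681 × 0.6537 = 1.263 mg/L.
Minimum DO = 8.77 − 1.263 = 7.507 mg/L.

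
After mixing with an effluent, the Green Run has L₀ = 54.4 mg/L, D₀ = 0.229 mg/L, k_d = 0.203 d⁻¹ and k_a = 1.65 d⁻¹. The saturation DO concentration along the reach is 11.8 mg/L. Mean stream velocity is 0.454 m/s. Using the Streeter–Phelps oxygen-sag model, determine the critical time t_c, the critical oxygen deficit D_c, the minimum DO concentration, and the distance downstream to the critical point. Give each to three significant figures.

t_c ≈ 1.43 d; D_c ≈ 5.01 mg/L; min DO ≈ 6.79 mg/L; x_c ≈ 56.0 km

With k_a/k_d = 8.128 and 1 − D₀(k_a−k_d)/(k_d L₀) = 0.9700,
t_c = ln(8.128 × 0.9700) / (1.65 − 0.203) = ln(7.884) / 1.447 = 2.065/1.447 = 1.427 d.
L(t_c) = L₀ e^(−k_d t_c) = 54.4 × 0.7485 = 40.72 mg/L, and at the critical point k_a D_c = k_d L, so D_c = (0.203/1.65) × 40.72 = 5.010 mg/L.
Minimum DO = C_s − D_c = 11.8 − 5.010 = 6.790 mg/L.
x_c = v t_c = 0.454 m/s × 1.427 d × 86400 s/d = 55970 m ≈ 56.0 km.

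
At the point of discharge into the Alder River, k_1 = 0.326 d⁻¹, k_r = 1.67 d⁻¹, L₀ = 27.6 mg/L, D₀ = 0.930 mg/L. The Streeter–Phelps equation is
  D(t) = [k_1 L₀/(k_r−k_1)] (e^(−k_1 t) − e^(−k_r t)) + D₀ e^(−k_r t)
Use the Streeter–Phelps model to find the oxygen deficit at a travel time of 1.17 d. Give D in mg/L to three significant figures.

k_1 L₀/(k_r−k_1) = 0.326×27.6/(1.67−0.326) = 8.998/1.344 = 6.695 mg/L.
e^(−k_1 t) = e^(−0.326×1.170) = 0.6829; e^(−k_r t) = e^(−1.67×1.170) = 0.1417.
D = 6.695 × (0.6829 − 0.1417) + 0.930 × 0.1417 = 3.623 + 0.1318 = 3.755 mg/L.

D ≈ 3.75 mg/L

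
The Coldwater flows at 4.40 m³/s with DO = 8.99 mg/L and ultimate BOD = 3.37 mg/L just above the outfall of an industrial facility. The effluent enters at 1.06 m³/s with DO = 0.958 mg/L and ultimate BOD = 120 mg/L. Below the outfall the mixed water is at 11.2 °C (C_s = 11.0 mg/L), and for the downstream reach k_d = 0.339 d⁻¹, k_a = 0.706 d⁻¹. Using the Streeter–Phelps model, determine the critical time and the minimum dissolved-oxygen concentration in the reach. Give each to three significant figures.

t_c ≈ 1.56 d; minimum DO ≈ 3.64 mg/L

Mixed DO = (4.40×8.99 + 1.06×0.958)/(4.40+1.06) = 40.57/5.460 = 7.431 mg/L.
Mixed L₀ = (4.40×3.37 + 1.06×120)/(5.460) = 142.0/5.460 = 26.01 mg/L.
Initial deficit D₀ = C_s − DO₀ = 11.0 − 7.431 = 3.569 mg/L.
t_c = (1/0.3670) ln[(0.706/0.339)(1 − 3.569×0.3670/(0.339×26.01))] = 2.725 × ln(1.773) = 1.561 d.
D_c = (0.339/0.706) × 26.01 × e^(−0.339×1.561) = 0.4802 × 26.01 × 0.5891 = 7.359 mg/L.
Minimum DO = 11.0 − 7.359 = 3.641 mg/L.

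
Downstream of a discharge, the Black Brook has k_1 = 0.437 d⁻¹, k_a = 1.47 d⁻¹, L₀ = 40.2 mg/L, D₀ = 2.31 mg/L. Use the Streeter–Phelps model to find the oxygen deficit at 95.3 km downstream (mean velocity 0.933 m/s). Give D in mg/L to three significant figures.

Travel time t = x/v = 95.3 km / (0.933 m/s) = 95300 m / 0.933 m/s = 102100 s = 1.182 d.
k_1 L₀/(k_a−k_1) = 0.437×40.2/(1.47−0.437) = 17.57/1.033 = 17.01 mg/L.
e^(−k_1 t) = e^(−0.437×1.182) = 0.5965; e^(−k_a t) = e^(−1.47×1.182) = 0.1759.
D = 17.01 × (0.5965 − 0.1759) + 2.31 × 0.1759 = 7.153 + 0.4063 = 7.560 mg/L.

D ≈ 7.56 mg/L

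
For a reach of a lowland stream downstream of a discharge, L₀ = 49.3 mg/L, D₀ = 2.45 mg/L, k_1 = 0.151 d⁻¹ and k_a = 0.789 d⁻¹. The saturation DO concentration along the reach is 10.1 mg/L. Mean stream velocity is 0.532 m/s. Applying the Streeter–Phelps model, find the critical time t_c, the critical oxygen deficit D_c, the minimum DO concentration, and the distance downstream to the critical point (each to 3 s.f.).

t_c ≈ 2.22 d; D_c ≈ 6.75 mg/L; min DO ≈ 3.35 mg/L; x_c ≈ 102 km

t_c = [1/(k_a−k_1)] ln[(k_a/k_1)(1 − D₀(k_a−k_1)/(k_1 L₀))]
= [1/(0.789−0.151)] ln[(0.789/0.151)(1 − 2.45×0.6380/(0.151×49.3))]
= (1/0.6380) ln[5.225 × 0.7900] = 1.567 × ln(4.128) = 1.567 × 1.418 = 2.222 d.
D_c = (k_1/k_a) L₀ e^(−k_1 t_c) = (0.151/0.789) × 49.3 × e^(−0.151×2.222) = 0.1914 × 49.3 × 0.7149 = 6.746 mg/L.
Minimum DO = C_s − D_c = 10.1 − 6.746 = 3.354 mg/L.
x_c = v t_c = 0.532 m/s × 2.222 d × 86400 s/d = 102100 m ≈ 102 km.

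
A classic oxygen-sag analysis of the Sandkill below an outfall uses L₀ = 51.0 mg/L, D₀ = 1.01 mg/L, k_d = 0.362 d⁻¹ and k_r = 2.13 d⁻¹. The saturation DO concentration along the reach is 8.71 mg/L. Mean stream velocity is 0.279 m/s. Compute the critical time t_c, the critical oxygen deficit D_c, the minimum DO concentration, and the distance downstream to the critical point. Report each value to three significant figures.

t_c ≈ 0.945 d; D_c ≈ 6.16 mg/L; min DO ≈ 2.55 mg/L; x_c ≈ 22.8 km

With k_r/k_d = 5.884 and 1 − D₀(k_r−k_d)/(k_d L₀) = 0.9033,
t_c = ln(5.884 × 0.9033) / (2.13 − 0.362) = ln(5.315) / 1.768 = 1.671/1.768 = 0.9449 d.
L(t_c) = L₀ e^(−k_d t_c) = 51.0 × 0.7103 = 36.23 mg/L, and at the critical point k_r D_c = k_d L, so D_c = (0.362/2.13) × 36.23 = 6.157 mg/L.
Minimum DO = C_s − D_c = 8.71 − 6.157 = 2.553 mg/L.
x_c = v t_c = 0.279 m/s × 0.9449 d × 86400 s/d = 22780 m ≈ 22.8 km.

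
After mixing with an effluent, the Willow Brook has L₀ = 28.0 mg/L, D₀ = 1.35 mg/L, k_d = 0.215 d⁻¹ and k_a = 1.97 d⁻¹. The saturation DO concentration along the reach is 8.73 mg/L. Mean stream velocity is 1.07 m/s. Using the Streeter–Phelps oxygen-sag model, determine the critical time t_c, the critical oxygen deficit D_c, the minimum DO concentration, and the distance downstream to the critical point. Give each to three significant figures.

At the critical point dD/dt = 0, so k_d L₀ e^(−k_d t) = k_a D. Substituting D(t) from the Streeter–Phelps equation and solving for t gives
t_c = ln[(k_a/k_d)(1 − D₀(k_a−k_d)/(k_d L₀))] / (k_a−k_d).
Here k_a−k_d = 1.755 d⁻¹ and 1 − D₀(k_a−k_d)/(k_d L₀) = 1 − 1.35×1.755/(0.215×28.0) = 0.6064, so
t_c = ln(9.163 × 0.6064) / 1.755 = 1.715 / 1.755 = 0.9772 d.
D_c = (k_d/k_a) L₀ e^(−k_d t_c) = (0.215/1.97) × 28.0 × e^(−0.215×0.9772) = 0.1091 × 28.0 × 0.8105 = 2.477 mg/L.
Minimum DO = C_s − D_c = 8.73 − 2.477 = 6.253 mg/L.
x_c = v t_c = 1.07 m/s × 0.9772 d × 86400 s/d = 90340 m ≈ 90.3 km.

t_c ≈ 0.977 d; D_c ≈ 2.48 mg/L; min DO ≈ 6.25 mg/L; x_c ≈ 90.3 km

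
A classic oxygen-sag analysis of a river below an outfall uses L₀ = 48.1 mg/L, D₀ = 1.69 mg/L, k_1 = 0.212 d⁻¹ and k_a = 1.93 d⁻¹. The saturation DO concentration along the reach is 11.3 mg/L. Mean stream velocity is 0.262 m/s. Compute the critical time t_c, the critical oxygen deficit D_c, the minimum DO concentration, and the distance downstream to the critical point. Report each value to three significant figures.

t_c ≈ 1.09 d; D_c ≈ 4.19 mg/L; min DO ≈ 7.11 mg/L; x_c ≈ 24.7 km

With k_a/k_1 = 9.104 and 1 − D₀(k_a−k_1)/(k_1 L₀) = 0.7153,
t_c = ln(9.104 × 0.7153) / (1.93 − 0.212) = ln(6.512) / 1.718 = 1.874/1.718 = 1.091 d.
D_c = (k_1/k_a) L₀ e^(−k_1 t_c) = (0.212/1.93) × 48.1 × e^(−0.212×1.091) = 0.1098 × 48.1 × 0.7936 = 4.193 mg/L.
Minimum DO = C_s − D_c = 11.3 − 4.193 = 7.107 mg/L.
x_c = v t_c = 0.262 m/s × 1.091 d × 86400 s/d = 24690 m ≈ 24.7 km.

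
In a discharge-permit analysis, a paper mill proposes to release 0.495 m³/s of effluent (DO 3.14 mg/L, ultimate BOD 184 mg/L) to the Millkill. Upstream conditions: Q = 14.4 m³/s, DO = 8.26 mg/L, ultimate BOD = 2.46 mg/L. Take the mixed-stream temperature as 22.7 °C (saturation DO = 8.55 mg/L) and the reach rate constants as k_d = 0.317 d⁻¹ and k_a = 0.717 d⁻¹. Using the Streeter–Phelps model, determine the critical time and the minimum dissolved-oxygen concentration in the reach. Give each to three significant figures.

Mixed DO = (14.4×8.26 + 0.495×3.14)/(14.4+0.495) = 120.5/14.89 = 8.090 mg/L.
Mixed L₀ = (14.4×2.46 + 0.495×184)/(14.89) = 126.5/14.89 = 8.493 mg/L.
Initial deficit D₀ = C_s − DO₀ = 8.55 − 8.090 = 0.4602 mg/L.
t_c = (1/0.4000) ln[(0.717/0.317)(1 − 0.4602×0.4000/(0.317×8.493))] = 2.500 × ln(2.107) = 1.863 d.
D_c = (0.317/0.717) × 8.493 × e^(−0.317×1.863) = 0.4421 × 8.493 × 0.5539 = 2.080 mg/L.
Minimum DO = 8.55 − 2.080 = 6.470 mg/L.

t_c ≈ 1.86 d; minimum DO ≈ 6.47 mg/L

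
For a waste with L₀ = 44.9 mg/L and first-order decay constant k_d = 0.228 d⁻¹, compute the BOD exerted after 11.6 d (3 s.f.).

y_t = L₀(1 − e^(−k_d t)) = 44.9 × (1 − e^(−0.228×11.6))
= 44.9 × (1 − 0.07102) = 44.9 × 0.9290 = 41.71 mg/L.

y ≈ 41.7 mg/L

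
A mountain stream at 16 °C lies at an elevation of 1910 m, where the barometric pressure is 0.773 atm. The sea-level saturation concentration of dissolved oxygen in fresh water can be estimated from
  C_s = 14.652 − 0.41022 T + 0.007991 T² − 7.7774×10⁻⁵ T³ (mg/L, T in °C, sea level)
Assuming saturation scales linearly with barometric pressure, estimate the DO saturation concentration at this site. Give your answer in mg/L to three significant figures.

At sea level: C_s = 14.652 − 0.41022×16 + 0.007991×16² − 7.7774×10⁻⁵×16³ = 9.816 mg/L.
Pressure correction: C_s' = 9.816 × 0.773 = 7.587 mg/L.

C_s ≈ 7.59 mg/L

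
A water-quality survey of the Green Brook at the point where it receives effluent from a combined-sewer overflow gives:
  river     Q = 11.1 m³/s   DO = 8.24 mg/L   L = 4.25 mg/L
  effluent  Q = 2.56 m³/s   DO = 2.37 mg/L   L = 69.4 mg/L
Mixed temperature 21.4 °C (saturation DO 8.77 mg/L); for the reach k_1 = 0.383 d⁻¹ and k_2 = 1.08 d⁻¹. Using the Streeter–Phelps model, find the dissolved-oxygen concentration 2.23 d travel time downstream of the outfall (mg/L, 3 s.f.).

DO ≈ 5.59 mg/L

Mixed DO = (11.1×8.24 + 2.56×2.37)/(11.1+2.56) = 97.53/13.66 = 7.140 mg/L.
Mixed L₀ = (11.1×4.25 + 2.56×69.4)/(13.66) = 224.8/13.66 = 16.46 mg/L.
Initial deficit D₀ = C_s − DO₀ = 8.77 − 7.140 = 1.630 mg/L.
D(2.23) = [0.383×16.46/(1.08−0.383)](e^(−0.383×2.23) − e^(−1.08×2.23)) + 1.630 e^(−1.08×2.23)
= 9.045 × (0.4257 − 0.08996) + 1.630 × 0.08996 = 3.183 mg/L.
DO = 8.77 − 3.183 = 5.587 mg/L.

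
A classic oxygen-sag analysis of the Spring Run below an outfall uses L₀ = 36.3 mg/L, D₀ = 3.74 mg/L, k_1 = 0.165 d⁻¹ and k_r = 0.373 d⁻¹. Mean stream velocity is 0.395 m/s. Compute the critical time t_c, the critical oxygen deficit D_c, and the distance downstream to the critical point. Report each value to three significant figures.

At the critical point dD/dt = 0, so k_1 L₀ e^(−k_1 t) = k_r D. Substituting D(t) from the Streeter–Phelps equation and solving for t gives
t_c = ln[(k_r/k_1)(1 − D₀(k_r−k_1)/(k_1 L₀))] / (k_r−k_1).
Here k_r−k_1 = 0.2080 d⁻¹ and 1 − D₀(k_r−k_1)/(k_1 L₀) = 1 − 3.74×0.2080/(0.165×36.3) = 0.8701, so
t_c = ln(2.261 × 0.8701) / 0.2080 = 0.6765 / 0.2080 = 3.252 d.
D_c = (k_1/k_r) L₀ e^(−k_1 t_c) = (0.165/0.373) × 36.3 × e^(−0.165×3.252) = 0.4424 × 36.3 × 0.5847 = 9.389 mg/L.
x_c = v t_c = 0.395 m/s × 3.252 d × 86400 s/d = 111000 m ≈ 111 km.

t_c ≈ 3.25 d; D_c ≈ 9.39 mg/L; x_c ≈ 111 km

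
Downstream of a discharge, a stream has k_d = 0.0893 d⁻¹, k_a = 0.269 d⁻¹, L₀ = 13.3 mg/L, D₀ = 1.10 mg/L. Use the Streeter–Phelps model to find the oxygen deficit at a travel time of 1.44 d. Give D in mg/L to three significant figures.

D ≈ 2.07 mg/L

k_d L₀/(k_a−k_d) = 0.0893×13.3/(0.269−0.0893) = 1.188/0.1797 = 6.609 mg/L.
e^(−k_d t) = e^(−0.0893×1.440) = 0.8793; e^(−k_a t) = e^(−0.269×1.440) = 0.6788.
D = 6.609 × (0.8793 − 0.6788) + 1.10 × 0.6788 = 1.325 + 0.7467 = 2.072 mg/L.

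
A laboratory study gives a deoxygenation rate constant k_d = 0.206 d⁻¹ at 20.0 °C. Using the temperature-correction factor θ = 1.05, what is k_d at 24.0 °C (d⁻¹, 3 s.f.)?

k_d ≈ 0.250 d⁻¹

k_d(T₂) = k_d(T₁) · θ^(T₂−T₁) = 0.206 × 1.05^(24.0−20.0)
= 0.206 × 1.05^4.00 = 0.206 × 1.216 = 0.2504 d⁻¹.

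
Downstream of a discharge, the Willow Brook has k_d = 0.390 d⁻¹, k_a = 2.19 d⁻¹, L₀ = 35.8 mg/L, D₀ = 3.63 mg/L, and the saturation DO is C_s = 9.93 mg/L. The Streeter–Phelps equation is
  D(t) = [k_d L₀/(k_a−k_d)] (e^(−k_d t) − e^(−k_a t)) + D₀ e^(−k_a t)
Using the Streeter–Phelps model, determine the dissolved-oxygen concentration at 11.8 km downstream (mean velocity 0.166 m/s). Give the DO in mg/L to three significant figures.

DO ≈ 4.98 mg/L

Travel time t = x/v = 11.8 km / (0.166 m/s) = 11800 m / 0.166 m/s = 71080 s = 0.8227 d.
k_d L₀/(k_a−k_d) = 0.390×35.8/(2.19−0.390) = 13.96/1.800 = 7.757 mg/L.
e^(−k_d t) = e^(−0.390×0.8227) = 0.7255; e^(−k_a t) = e^(−2.19×0.8227) = 0.1650.
D = 7.757 × (0.7255 − 0.1650) + 3.63 × 0.1650 = 4.348 + 0.5990 = 4.947 mg/L.
DO = C_s − D = 9.93 − 4.947 = 4.983 mg/L.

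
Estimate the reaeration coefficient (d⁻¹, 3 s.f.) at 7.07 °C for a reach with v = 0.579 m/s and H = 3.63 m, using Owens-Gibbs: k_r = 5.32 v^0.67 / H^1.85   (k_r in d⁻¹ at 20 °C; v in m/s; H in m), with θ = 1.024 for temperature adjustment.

k_r(20) = 5.32 × 0.579^0.67 / 3.63^1.85 = 5.32 × 0.6934 / 10.86 = 0.3397 d⁻¹.
k_r(7.07) = 0.3397 × 1.024^(7.07−20) = 0.3397 × 0.7359 = 0.2500 d⁻¹.

k_r ≈ 0.250 d⁻¹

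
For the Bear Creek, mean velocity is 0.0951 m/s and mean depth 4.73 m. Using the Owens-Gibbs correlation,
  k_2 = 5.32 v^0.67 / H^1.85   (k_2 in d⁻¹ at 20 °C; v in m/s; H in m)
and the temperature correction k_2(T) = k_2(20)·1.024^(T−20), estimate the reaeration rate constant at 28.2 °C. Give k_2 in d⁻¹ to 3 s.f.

k_2 ≈ 0.0754 d⁻¹

k_2(20) = 5.32 × 0.0951^0.67 / 4.73^1.85 = 5.32 × 0.2067 / 17.72 = 0.06206 d⁻¹.
k_2(28.2) = 0.06206 × 1.024^(28.2−20) = 0.06206 × 1.215 = 0.07538 d⁻¹.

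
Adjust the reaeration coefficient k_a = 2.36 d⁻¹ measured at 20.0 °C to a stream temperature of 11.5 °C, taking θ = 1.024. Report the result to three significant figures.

k_a ≈ 1.93 d⁻¹

k_a(T₂) = k_a(T₁) · θ^(T₂−T₁) = 2.36 × 1.024^(11.5−20.0)
= 2.36 × 1.024^-8.50 = 2.36 × 0.8174 = 1.929 d⁻¹.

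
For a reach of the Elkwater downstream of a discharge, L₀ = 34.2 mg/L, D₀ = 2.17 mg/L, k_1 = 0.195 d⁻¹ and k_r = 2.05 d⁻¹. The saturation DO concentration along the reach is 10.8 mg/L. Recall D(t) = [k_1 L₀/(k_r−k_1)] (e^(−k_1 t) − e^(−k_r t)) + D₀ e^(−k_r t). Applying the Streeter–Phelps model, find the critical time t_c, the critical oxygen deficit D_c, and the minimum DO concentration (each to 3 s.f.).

t_c ≈ 0.769 d; D_c ≈ 2.80 mg/L; min DO ≈ 8.00 mg/L

t_c = [1/(k_r−k_1)] ln[(k_r/k_1)(1 − D₀(k_r−k_1)/(k_1 L₀))]
= [1/(2.05−0.195)] ln[(2.05/0.195)(1 − 2.17×1.855/(0.195×34.2))]
= (1/1.855) ln[10.51 × 0.3964] = 0.5391 × ln(4.167) = 0.5391 × 1.427 = 0.7694 d.
L(t_c) = L₀ e^(−k_1 t_c) = 34.2 × 0.8607 = 29.44 mg/L, and at the critical point k_r D_c = k_1 L, so D_c = (0.195/2.05) × 29.44 = 2.800 mg/L.
Minimum DO = C_s − D_c = 10.8 − 2.800 = 8.000 mg/L.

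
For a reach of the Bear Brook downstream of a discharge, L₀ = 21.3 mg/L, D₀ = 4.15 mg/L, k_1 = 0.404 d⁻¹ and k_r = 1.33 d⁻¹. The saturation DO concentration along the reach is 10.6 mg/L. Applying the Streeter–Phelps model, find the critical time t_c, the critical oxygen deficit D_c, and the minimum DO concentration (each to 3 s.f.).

At the critical point dD/dt = 0, so k_1 L₀ e^(−k_1 t) = k_r D. Substituting D(t) from the Streeter–Phelps equation and solving for t gives
t_c = ln[(k_r/k_1)(1 − D₀(k_r−k_1)/(k_1 L₀))] / (k_r−k_1).
Here k_r−k_1 = 0.9260 d⁻¹ and 1 − D₀(k_r−k_1)/(k_1 L₀) = 1 − 4.15×0.9260/(0.404×21.3) = 0.5534, so
t_c = ln(3.292 × 0.5534) / 0.9260 = 0.5999 / 0.9260 = 0.6478 d.
L(t_c) = L₀ e^(−k_1 t_c) = 21.3 × 0.7697 = 16.40 mg/L, and at the critical point k_r D_c = k_1 L, so D_c = (0.404/1.33) × 16.40 = 4.980 mg/L.
Minimum DO = C_s − D_c = 10.6 − 4.980 = 5.620 mg/L.

t_c ≈ 0.648 d; D_c ≈ 4.98 mg/L; min DO ≈ 5.62 mg/L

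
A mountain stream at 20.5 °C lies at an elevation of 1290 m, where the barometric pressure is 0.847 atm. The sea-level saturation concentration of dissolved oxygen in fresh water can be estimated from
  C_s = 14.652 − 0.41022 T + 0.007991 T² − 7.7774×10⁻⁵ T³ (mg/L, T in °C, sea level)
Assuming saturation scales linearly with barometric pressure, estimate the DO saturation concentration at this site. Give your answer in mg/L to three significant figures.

At sea level: C_s = 14.652 − 0.41022×20.5 + 0.007991×20.5² − 7.7774×10⁻⁵×20.5³ = 8.931 mg/L.
Pressure correction: C_s' = 8.931 × 0.847 = 7.564 mg/L.

C_s ≈ 7.56 mg/L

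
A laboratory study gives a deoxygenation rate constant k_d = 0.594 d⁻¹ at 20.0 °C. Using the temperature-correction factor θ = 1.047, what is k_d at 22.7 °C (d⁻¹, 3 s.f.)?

k_d(T₂) = k_d(T₁) · θ^(T₂−T₁) = 0.594 × 1.047^(22.7−20.0)
= 0.594 × 1.047^2.70 = 0.594 × 1.132 = 0.6724 d⁻¹.

k_d ≈ 0.672 d⁻¹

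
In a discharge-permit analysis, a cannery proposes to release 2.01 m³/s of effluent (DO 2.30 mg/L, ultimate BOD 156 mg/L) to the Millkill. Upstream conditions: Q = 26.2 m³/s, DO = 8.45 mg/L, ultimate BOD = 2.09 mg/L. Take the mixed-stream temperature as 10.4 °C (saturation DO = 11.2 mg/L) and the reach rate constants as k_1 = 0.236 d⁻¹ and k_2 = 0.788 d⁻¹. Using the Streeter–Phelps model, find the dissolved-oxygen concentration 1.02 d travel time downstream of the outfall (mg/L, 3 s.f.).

Mixed DO = (26.2×8.45 + 2.01×2.30)/(26.2+2.01) = 226.0/28.21 = 8.012 mg/L.
Mixed L₀ = (26.2×2.09 + 2.01×156)/(28.21) = 368.3/28.21 = 13.06 mg/L.
Initial deficit D₀ = C_s − DO₀ = 11.2 − 8.012 = 3.188 mg/L.
D(1.02) = [0.236×13.06/(0.788−0.236)](e^(−0.236×1.02) − e^(−0.788×1.02)) + 3.188 e^(−0.788×1.02)
= 5.582 × (0.7861 − 0.4476) + 3.188 × 0.4476 = 3.316 mg/L.
DO = 11.2 − 3.316 = 7.884 mg/L.

DO ≈ 7.88 mg/L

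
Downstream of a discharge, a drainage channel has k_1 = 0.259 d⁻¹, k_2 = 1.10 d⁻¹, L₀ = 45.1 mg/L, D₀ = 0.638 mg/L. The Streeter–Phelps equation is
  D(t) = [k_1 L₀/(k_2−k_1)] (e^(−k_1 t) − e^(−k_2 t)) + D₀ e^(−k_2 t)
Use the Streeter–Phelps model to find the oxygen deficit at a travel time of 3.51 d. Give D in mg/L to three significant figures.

D ≈ 5.32 mg/L

k_1 L₀/(k_2−k_1) = 0.259×45.1/(1.10−0.259) = 11.68/0.8410 = 13.89 mg/L.
e^(−k_1 t) = e^(−0.259×3.510) = 0.4029; e^(−k_2 t) = e^(−1.10×3.510) = 0.02105.
D = 13.89 × (0.4029 − 0.02105) + 0.638 × 0.02105 = 5.304 + 0.01343 = 5.317 mg/L.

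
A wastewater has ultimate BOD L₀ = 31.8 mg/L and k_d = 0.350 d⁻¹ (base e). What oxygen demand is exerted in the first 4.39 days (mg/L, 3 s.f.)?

y_t = L₀(1 − e^(−k_d t)) = 31.8 × (1 − e^(−0.350×4.39))
= 31.8 × (1 − 0.2151) = 31.8 × 0.7849 = 24.96 mg/L.

y ≈ 25.0 mg/L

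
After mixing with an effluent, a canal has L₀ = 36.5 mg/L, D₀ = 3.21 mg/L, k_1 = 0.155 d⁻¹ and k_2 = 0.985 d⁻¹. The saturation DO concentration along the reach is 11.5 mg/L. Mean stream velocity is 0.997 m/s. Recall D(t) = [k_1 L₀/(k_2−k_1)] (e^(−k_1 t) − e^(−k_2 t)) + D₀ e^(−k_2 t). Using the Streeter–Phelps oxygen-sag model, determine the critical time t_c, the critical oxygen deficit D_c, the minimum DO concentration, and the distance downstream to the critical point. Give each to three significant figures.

t_c ≈ 1.46 d; D_c ≈ 4.58 mg/L; min DO ≈ 6.92 mg/L; x_c ≈ 126 km

With k_2/k_1 = 6.355 and 1 − D₀(k_2−k_1)/(k_1 L₀) = 0.5291,
t_c = ln(6.355 × 0.5291) / (0.985 − 0.155) = ln(3.362) / 0.8300 = 1.213/0.8300 = 1.461 d.
L(t_c) = L₀ e^(−k_1 t_c) = 36.5 × 0.7974 = 29.10 mg/L, and at the critical point k_2 D_c = k_1 L, so D_c = (0.155/0.985) × 29.10 = 4.580 mg/L.
Minimum DO = C_s − D_c = 11.5 − 4.580 = 6.920 mg/L.
x_c = v t_c = 0.997 m/s × 1.461 d × 86400 s/d = 125800 m ≈ 126 km.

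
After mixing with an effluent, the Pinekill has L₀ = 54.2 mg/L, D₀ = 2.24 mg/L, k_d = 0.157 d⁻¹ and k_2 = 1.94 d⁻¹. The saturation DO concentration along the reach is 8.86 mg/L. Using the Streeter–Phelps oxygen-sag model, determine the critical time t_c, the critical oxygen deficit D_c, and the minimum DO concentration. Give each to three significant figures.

At the critical point dD/dt = 0, so k_d L₀ e^(−k_d t) = k_2 D. Substituting D(t) from the Streeter–Phelps equation and solving for t gives
t_c = ln[(k_2/k_d)(1 − D₀(k_2−k_d)/(k_d L₀))] / (k_2−k_d).
Here k_2−k_d = 1.783 d⁻¹ and 1 − D₀(k_2−k_d)/(k_d L₀) = 1 − 2.24×1.783/(0.157×54.2) = 0.5306, so
t_c = ln(12.36 × 0.5306) / 1.783 = 1.881 / 1.783 = 1.055 d.
L(t_c) = L₀ e^(−k_d t_c) = 54.2 × 0.8474 = 45.93 mg/L, and at the critical point k_2 D_c = k_d L, so D_c = (0.157/1.94) × 45.93 = 3.717 mg/L.
Minimum DO = C_s − D_c = 8.86 − 3.717 = 5.143 mg/L.

t_c ≈ 1.05 d; D_c ≈ 3.72 mg/L; min DO ≈ 5.14 mg/L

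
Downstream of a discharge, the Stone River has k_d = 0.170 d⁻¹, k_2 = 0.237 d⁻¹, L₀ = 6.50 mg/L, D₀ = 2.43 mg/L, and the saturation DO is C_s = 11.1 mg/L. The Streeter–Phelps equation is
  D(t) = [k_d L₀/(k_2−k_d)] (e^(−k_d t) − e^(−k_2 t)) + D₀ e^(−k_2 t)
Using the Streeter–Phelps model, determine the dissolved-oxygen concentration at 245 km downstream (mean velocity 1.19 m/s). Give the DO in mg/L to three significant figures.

DO ≈ 8.10 mg/L

Travel time t = x/v = 245 km / (1.19 m/s) = 245000 m / 1.19 m/s = 205900 s = 2.383 d.
k_d L₀/(k_2−k_d) = 0.170×6.50/(0.237−0.170) = 1.105/0.06700 = 16.49 mg/L.
e^(−k_d t) = e^(−0.170×2.383) = 0.6669; e^(−k_2 t) = e^(−0.237×2.383) = 0.5685.
D = 16.49 × (0.6669 − 0.5685) + 2.43 × 0.5685 = 1.623 + 1.381 = 3.005 mg/L.
DO = C_s − D = 11.1 − 3.005 = 8.095 mg/L.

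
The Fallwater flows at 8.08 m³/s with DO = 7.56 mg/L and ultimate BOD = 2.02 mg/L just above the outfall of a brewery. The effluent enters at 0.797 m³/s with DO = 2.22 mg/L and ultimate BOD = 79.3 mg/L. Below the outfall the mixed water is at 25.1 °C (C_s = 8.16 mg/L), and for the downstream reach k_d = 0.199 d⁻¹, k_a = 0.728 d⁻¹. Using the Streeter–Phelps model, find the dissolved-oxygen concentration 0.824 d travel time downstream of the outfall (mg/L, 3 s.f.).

Mixed DO = (8.08×7.56 + 0.797×2.22)/(8.08+0.797) = 62.85/8.877 = 7.081 mg/L.
Mixed L₀ = (8.08×2.02 + 0.797×79.3)/(8.877) = 79.52/8.877 = 8.958 mg/L.
Initial deficit D₀ = C_s − DO₀ = 8.16 − 7.081 = 1.079 mg/L.
D(0.824) = [0.199×8.958/(0.728−0.199)](e^(−0.199×0.824) − e^(−0.728×0.824)) + 1.079 e^(−0.728×0.824)
= 3.370 × (0.8488 − 0.5489) + 1.079 × 0.5489 = 1.603 mg/L.
DO = 8.16 − 1.603 = 6.557 mg/L.

DO ≈ 6.56 mg/L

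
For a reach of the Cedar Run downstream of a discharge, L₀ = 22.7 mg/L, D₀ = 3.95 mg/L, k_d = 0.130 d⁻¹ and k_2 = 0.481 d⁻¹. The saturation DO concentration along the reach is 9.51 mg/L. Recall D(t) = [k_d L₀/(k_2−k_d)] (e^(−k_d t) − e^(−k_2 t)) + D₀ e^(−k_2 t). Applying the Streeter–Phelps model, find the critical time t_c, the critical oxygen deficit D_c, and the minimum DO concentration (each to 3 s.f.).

t_c ≈ 1.92 d; D_c ≈ 4.78 mg/L; min DO ≈ 4.73 mg/L

t_c = [1/(k_2−k_d)] ln[(k_2/k_d)(1 − D₀(k_2−k_d)/(k_d L₀))]
= [1/(0.481−0.130)] ln[(0.481/0.130)(1 − 3.95×0.3510/(0.130×22.7))]
= (1/0.3510) ln[3.700 × 0.5302] = 2.849 × ln(1.962) = 2.849 × 0.6738 = 1.920 d.
D_c = (k_d/k_2) L₀ e^(−k_d t_c) = (0.130/0.481) × 22.7 × e^(−0.130×1.920) = 0.2703 × 22.7 × 0.7792 = 4.780 mg/L.
Minimum DO = C_s − D_c = 9.51 − 4.780 = 4.730 mg/L.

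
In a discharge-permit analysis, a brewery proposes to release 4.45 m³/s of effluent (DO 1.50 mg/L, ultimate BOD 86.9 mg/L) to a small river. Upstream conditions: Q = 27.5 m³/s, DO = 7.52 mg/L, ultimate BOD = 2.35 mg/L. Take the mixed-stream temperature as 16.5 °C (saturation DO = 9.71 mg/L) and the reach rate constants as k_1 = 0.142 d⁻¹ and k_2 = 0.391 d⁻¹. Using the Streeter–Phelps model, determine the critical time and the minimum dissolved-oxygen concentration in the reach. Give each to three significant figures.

Mixed DO = (27.5×7.52 + 4.45×1.50)/(27.5+4.45) = 213.5/31.95 = 6.682 mg/L.
Mixed L₀ = (27.5×2.35 + 4.45×86.9)/(31.95) = 451.3/31.95 = 14.13 mg/L.
Initial deficit D₀ = C_s − DO₀ = 9.71 − 6.682 = 3.028 mg/L.
t_c = (1/0.2490) ln[(0.391/0.142)(1 − 3.028×0.2490/(0.142×14.13))] = 4.016 × ln(1.718) = 2.174 d.
D_c = (0.142/0.391) × 14.13 × e^(−0.142×2.174) = 0.3632 × 14.13 × 0.7344 = 3.767 mg/L.
Minimum DO = 9.71 − 3.767 = 5.943 mg/L.

t_c ≈ 2.17 d; minimum DO ≈ 5.94 mg/L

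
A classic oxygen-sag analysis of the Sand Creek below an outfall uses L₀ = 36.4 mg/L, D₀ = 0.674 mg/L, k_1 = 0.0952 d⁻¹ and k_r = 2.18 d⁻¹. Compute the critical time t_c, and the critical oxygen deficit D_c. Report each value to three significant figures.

t_c ≈ 1.25 d; D_c ≈ 1.41 mg/L

At the critical point dD/dt = 0, so k_1 L₀ e^(−k_1 t) = k_r D. Substituting D(t) from the Streeter–Phelps equation and solving for t gives
t_c = ln[(k_r/k_1)(1 − D₀(k_r−k_1)/(k_1 L₀))] / (k_r−k_1).
Here k_r−k_1 = 2.085 d⁻¹ and 1 − D₀(k_r−k_1)/(k_1 L₀) = 1 − 0.674×2.085/(0.0952×36.4) = 0.5945, so
t_c = ln(22.90 × 0.5945) / 2.085 = 2.611 / 2.085 = 1.252 d.
L(t_c) = L₀ e^(−k_1 t_c) = 36.4 × 0.8876 = 32.31 mg/L, and at the critical point k_r D_c = k_1 L, so D_c = (0.0952/2.18) × 32.31 = 1.411 mg/L.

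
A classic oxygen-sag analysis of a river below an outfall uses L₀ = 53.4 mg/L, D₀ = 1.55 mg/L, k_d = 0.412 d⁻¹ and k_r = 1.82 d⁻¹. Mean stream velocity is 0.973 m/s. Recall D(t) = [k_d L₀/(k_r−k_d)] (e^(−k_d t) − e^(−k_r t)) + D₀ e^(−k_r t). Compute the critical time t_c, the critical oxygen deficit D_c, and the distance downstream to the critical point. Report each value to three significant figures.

With k_r/k_d = 4.417 and 1 − D₀(k_r−k_d)/(k_d L₀) = 0.9008,
t_c = ln(4.417 × 0.9008) / (1.82 − 0.412) = ln(3.979) / 1.408 = 1.381/1.408 = 0.9809 d.
D_c = (k_d/k_r) L₀ e^(−k_d t_c) = (0.412/1.82) × 53.4 × e^(−0.412×0.9809) = 0.2264 × 53.4 × 0.6676 = 8.070 mg/L.
x_c = v t_c = 0.973 m/s × 0.9809 d × 86400 s/d = 82460 m ≈ 82.5 km.

t_c ≈ 0.981 d; D_c ≈ 8.07 mg/L; x_c ≈ 82.5 km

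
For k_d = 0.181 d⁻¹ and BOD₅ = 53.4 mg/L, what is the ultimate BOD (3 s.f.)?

L₀ ≈ 89.7 mg/L

BOD₅ = L₀(1 − e^(−5k_d)) ⇒ L₀ = BOD₅ / (1 − e^(−5×0.181))
= 53.4 / (1 − 0.4045) = 53.4 / 0.5955 = 89.68 mg/L.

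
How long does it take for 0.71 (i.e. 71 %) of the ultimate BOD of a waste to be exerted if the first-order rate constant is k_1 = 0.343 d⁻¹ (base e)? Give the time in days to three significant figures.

y/L₀ = 1 − e^(−k_1 t) = 0.71 ⇒ e^(−k_1 t) = 0.290
t = −ln(0.290) / 0.343 = 1.238 / 0.343 = 3.609 d.

t ≈ 3.61 d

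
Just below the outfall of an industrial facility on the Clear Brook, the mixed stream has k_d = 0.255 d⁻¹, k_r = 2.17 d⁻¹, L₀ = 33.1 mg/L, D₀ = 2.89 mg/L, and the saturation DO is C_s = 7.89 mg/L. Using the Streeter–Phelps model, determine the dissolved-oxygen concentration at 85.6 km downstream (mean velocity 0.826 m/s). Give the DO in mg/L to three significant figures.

Travel time t = x/v = 85.6 km / (0.826 m/s) = 85600 m / 0.826 m/s = 103600 s = 1.199 d.
k_d L₀/(k_r−k_d) = 0.255×33.1/(2.17−0.255) = 8.441/1.915 = 4.408 mg/L.
e^(−k_d t) = e^(−0.255×1.199) = 0.7365; e^(−k_r t) = e^(−2.17×1.199) = 0.07407.
D = 4.408 × (0.7365 − 0.07407) + 2.89 × 0.07407 = 2.920 + 0.2141 = 3.134 mg/L.
DO = C_s − D = 7.89 − 3.134 = 4.756 mg/L.

DO ≈ 4.76 mg/L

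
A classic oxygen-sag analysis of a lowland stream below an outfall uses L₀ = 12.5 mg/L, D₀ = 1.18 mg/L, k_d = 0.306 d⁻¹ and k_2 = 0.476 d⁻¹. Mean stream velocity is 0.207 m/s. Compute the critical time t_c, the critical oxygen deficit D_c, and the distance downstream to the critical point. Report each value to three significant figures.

t_c = [1/(k_2−k_d)] ln[(k_2/k_d)(1 − D₀(k_2−k_d)/(k_d L₀))]
= [1/(0.476−0.306)] ln[(0.476/0.306)(1 − 1.18×0.1700/(0.306×12.5))]
= (1/0.1700) ln[1.556 × 0.9476] = 5.882 × ln(1.474) = 5.882 × 0.3880 = 2.282 d.
L(t_c) = L₀ e^(−k_d t_c) = 12.5 × 0.4974 = 6.218 mg/L, and at the critical point k_2 D_c = k_d L, so D_c = (0.306/0.476) × 6.218 = 3.997 mg/L.
x_c = v t_c = 0.207 m/s × 2.282 d × 86400 s/d = 40820 m ≈ 40.8 km.

t_c ≈ 2.28 d; D_c ≈ 4.00 mg/L; x_c ≈ 40.8 km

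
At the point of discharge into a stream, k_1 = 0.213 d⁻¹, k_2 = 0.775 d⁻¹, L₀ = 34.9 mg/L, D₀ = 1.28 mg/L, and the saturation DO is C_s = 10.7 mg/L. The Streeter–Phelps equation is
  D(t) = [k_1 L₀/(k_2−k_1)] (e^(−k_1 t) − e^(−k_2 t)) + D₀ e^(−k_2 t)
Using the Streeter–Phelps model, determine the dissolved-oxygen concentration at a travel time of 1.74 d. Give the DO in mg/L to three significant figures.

k_1 L₀/(k_2−k_1) = 0.213×34.9/(0.775−0.213) = 7.434/0.5620 = 13.23 mg/L.
e^(−k_1 t) = e^(−0.213×1.740) = 0.6903; e^(−k_2 t) = e^(−0.775×1.740) = 0.2596.
D = 13.23 × (0.6903 − 0.2596) + 1.28 × 0.2596 = 5.697 + 0.3323 = 6.029 mg/L.
DO = C_s − D = 10.7 − 6.029 = 4.671 mg/L.

DO ≈ 4.67 mg/L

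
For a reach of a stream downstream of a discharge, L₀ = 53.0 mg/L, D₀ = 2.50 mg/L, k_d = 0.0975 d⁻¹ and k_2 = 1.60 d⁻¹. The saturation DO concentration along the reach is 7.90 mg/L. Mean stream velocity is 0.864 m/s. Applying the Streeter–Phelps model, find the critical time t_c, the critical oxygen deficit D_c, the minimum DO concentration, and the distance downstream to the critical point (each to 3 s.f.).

t_c ≈ 0.998 d; D_c ≈ 2.93 mg/L; min DO ≈ 4.97 mg/L; x_c ≈ 74.5 km

t_c = [1/(k_2−k_d)] ln[(k_2/k_d)(1 − D₀(k_2−k_d)/(k_d L₀))]
= [1/(1.60−0.0975)] ln[(1.60/0.0975)(1 − 2.50×1.503/(0.0975×53.0))]
= (1/1.503) ln[16.41 × 0.2731] = 0.6656 × ln(4.482) = 0.6656 × 1.500 = 0.9983 d.
D_c = (k_d/k_2) L₀ e^(−k_d t_c) = (0.0975/1.60) × 53.0 × e^(−0.0975×0.9983) = 0.06094 × 53.0 × 0.9072 = 2.930 mg/L.
Minimum DO = C_s − D_c = 7.90 − 2.930 = 4.970 mg/L.
x_c = v t_c = 0.864 m/s × 0.9983 d × 86400 s/d = 74530 m ≈ 74.5 km.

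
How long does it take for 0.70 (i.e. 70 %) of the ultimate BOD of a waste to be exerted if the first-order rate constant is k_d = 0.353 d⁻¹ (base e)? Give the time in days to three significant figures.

t ≈ 3.41 d

y/L₀ = 1 − e^(−k_d t) = 0.70 ⇒ e^(−k_d t) = 0.300
t = −ln(0.300) / 0.353 = 1.204 / 0.353 = 3.411 d.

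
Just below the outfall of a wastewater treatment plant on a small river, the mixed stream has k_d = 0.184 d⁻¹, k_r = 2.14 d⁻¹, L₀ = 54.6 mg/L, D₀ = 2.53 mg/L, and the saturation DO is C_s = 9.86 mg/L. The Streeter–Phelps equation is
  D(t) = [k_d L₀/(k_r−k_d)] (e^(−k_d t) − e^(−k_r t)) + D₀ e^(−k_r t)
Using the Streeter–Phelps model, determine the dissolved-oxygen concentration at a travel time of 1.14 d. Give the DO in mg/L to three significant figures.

k_d L₀/(k_r−k_d) = 0.184×54.6/(2.14−0.184) = 10.05/1.956 = 5.136 mg/L.
e^(−k_d t) = e^(−0.184×1.140) = 0.8108; e^(−k_r t) = e^(−2.14×1.140) = 0.08720.
D = 5.136 × (0.8108 − 0.08720) + 2.53 × 0.08720 = 3.716 + 0.2206 = 3.937 mg/L.
DO = C_s − D = 9.86 − 3.937 = 5.923 mg/L.

DO ≈ 5.92 mg/L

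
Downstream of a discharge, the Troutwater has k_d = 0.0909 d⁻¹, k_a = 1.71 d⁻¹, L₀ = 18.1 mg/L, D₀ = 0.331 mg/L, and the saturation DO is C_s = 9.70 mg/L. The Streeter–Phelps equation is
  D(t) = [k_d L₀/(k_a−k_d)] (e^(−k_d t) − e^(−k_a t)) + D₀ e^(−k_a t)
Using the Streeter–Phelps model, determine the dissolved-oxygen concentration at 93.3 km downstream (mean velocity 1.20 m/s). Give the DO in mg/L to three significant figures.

Travel time t = x/v = 93.3 km / (1.20 m/s) = 93300 m / 1.20 m/s = 77750 s = 0.8999 d.
k_d L₀/(k_a−k_d) = 0.0909×18.1/(1.71−0.0909) = 1.645/1.619 = 1.016 mg/L.
e^(−k_d t) = e^(−0.0909×0.8999) = 0.9215; e^(−k_a t) = e^(−1.71×0.8999) = 0.2146.
D = 1.016 × (0.9215 − 0.2146) + 0.331 × 0.2146 = 0.7183 + 0.07105 = 0.7893 mg/L.
DO = C_s − D = 9.70 − 0.7893 = 8.911 mg/L.

DO ≈ 8.91 mg/L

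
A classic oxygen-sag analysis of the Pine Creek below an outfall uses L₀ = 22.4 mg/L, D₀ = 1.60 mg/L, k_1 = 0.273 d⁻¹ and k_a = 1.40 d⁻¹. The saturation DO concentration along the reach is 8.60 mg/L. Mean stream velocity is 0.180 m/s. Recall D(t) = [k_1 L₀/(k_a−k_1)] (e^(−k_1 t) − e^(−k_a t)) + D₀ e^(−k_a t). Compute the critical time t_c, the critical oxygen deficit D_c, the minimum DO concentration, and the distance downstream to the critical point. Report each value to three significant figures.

t_c ≈ 1.14 d; D_c ≈ 3.20 mg/L; min DO ≈ 5.40 mg/L; x_c ≈ 17.7 km

At the critical point dD/dt = 0, so k_1 L₀ e^(−k_1 t) = k_a D. Substituting D(t) from the Streeter–Phelps equation and solving for t gives
t_c = ln[(k_a/k_1)(1 − D₀(k_a−k_1)/(k_1 L₀))] / (k_a−k_1).
Here k_a−k_1 = 1.127 d⁻¹ and 1 − D₀(k_a−k_1)/(k_1 L₀) = 1 − 1.60×1.127/(0.273×22.4) = 0.7051, so
t_c = ln(5.128 × 0.7051) / 1.127 = 1.285 / 1.127 = 1.141 d.
L(t_c) = L₀ e^(−k_1 t_c) = 22.4 × 0.7324 = 16.41 mg/L, and at the critical point k_a D_c = k_1 L, so D_c = (0.273/1.40) × 16.41 = 3.199 mg/L.
Minimum DO = C_s − D_c = 8.60 − 3.199 = 5.401 mg/L.
x_c = v t_c = 0.180 m/s × 1.141 d × 86400 s/d = 17740 m ≈ 17.7 km.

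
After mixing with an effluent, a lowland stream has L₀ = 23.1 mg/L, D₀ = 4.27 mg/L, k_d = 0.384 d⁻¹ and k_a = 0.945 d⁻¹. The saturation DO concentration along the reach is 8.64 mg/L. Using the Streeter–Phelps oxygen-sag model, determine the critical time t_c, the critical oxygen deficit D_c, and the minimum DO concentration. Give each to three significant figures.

t_c ≈ 1.04 d; D_c ≈ 6.29 mg/L; min DO ≈ 2.35 mg/L

At the critical point dD/dt = 0, so k_d L₀ e^(−k_d t) = k_a D. Substituting D(t) from the Streeter–Phelps equation and solving for t gives
t_c = ln[(k_a/k_d)(1 − D₀(k_a−k_d)/(k_d L₀))] / (k_a−k_d).
Here k_a−k_d = 0.5610 d⁻¹ and 1 − D₀(k_a−k_d)/(k_d L₀) = 1 − 4.27×0.5610/(0.384×23.1) = 0.7299, so
t_c = ln(2.461 × 0.7299) / 0.5610 = 0.5858 / 0.5610 = 1.044 d.
D_c = (k_d/k_a) L₀ e^(−k_d t_c) = (0.384/0.945) × 23.1 × e^(−0.384×1.044) = 0.4063 × 23.1 × 0.6697 = 6.286 mg/L.
Minimum DO = C_s − D_c = 8.64 − 6.286 = 2.354 mg/L.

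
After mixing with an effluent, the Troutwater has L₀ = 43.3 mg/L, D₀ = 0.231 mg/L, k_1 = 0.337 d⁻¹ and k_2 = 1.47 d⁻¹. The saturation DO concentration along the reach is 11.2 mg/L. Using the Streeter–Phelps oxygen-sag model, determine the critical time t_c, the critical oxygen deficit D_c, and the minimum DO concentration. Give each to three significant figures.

t_c ≈ 1.28 d; D_c ≈ 6.44 mg/L; min DO ≈ 4.76 mg/L

With k_2/k_1 = 4.362 and 1 − D₀(k_2−k_1)/(k_1 L₀) = 0.9821,
t_c = ln(4.362 × 0.9821) / (1.47 − 0.337) = ln(4.284) / 1.133 = 1.455/1.133 = 1.284 d.
D_c = (k_1/k_2) L₀ e^(−k_1 t_c) = (0.337/1.47) × 43.3 × e^(−0.337×1.284) = 0.2293 × 43.3 × 0.6487 = 6.440 mg/L.
Minimum DO = C_s − D_c = 11.2 − 6.440 = 4.760 mg/L.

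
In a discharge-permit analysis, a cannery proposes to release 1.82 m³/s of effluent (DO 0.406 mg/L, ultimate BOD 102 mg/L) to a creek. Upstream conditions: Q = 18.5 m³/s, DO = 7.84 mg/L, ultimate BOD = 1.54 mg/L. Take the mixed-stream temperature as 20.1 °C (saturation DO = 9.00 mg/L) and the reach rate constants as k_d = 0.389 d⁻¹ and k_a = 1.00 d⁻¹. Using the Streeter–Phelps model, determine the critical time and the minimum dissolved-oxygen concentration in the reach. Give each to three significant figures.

t_c ≈ 1.03 d; minimum DO ≈ 6.25 mg/L

Mixed DO = (18.5×7.84 + 1.82×0.406)/(18.5+1.82) = 145.8/20.32 = 7.174 mg/L.
Mixed L₀ = (18.5×1.54 + 1.82×102)/(20.32) = 214.1/20.32 = 10.54 mg/L.
Initial deficit D₀ = C_s − DO₀ = 9.00 − 7.174 = 1.826 mg/L.
t_c = (1/0.6110) ln[(1.00/0.389)(1 − 1.826×0.6110/(0.389×10.54))] = 1.637 × ln(1.871) = 1.025 d.
D_c = (0.389/1.00) × 10.54 × e^(−0.389×1.025) = 0.3890 × 10.54 × 0.6711 = 2.751 mg/L.
Minimum DO = 9.00 − 2.751 = 6.249 mg/L.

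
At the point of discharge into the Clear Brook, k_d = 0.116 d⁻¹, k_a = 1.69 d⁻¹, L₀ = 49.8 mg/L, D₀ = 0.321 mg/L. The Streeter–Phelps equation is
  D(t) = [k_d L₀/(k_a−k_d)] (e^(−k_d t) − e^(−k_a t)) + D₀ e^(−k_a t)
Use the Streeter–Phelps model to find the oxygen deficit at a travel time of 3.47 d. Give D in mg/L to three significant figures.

D ≈ 2.44 mg/L

k_d L₀/(k_a−k_d) = 0.116×49.8/(1.69−0.116) = 5.777/1.574 = 3.670 mg/L.
e^(−k_d t) = e^(−0.116×3.470) = 0.6686; e^(−k_a t) = e^(−1.69×3.470) = 0.002839.
D = 3.670 × (0.6686 − 0.002839) + 0.321 × 0.002839 = 2.444 + 0.0009113 = 2.444 mg/L.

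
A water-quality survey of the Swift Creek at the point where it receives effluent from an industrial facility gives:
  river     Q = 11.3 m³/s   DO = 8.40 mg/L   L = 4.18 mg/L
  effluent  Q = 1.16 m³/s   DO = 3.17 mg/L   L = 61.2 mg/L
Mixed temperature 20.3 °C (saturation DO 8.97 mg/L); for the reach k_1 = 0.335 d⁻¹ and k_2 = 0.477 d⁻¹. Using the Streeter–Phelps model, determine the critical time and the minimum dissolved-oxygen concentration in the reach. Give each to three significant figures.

t_c ≈ 2.15 d; minimum DO ≈ 5.73 mg/L

Mixed DO = (11.3×8.40 + 1.16×3.17)/(11.3+1.16) = 98.60/12.46 = 7.913 mg/L.
Mixed L₀ = (11.3×4.18 + 1.16×61.2)/(12.46) = 118.2/12.46 = 9.488 mg/L.
Initial deficit D₀ = C_s − DO₀ = 8.97 − 7.913 = 1.057 mg/L.
t_c = (1/0.1420) ln[(0.477/0.335)(1 − 1.057×0.1420/(0.335×9.488))] = 7.042 × ln(1.357) = 2.148 d.
D_c = (0.335/0.477) × 9.488 × e^(−0.335×2.148) = 0.7023 × 9.488 × 0.4870 = 3.245 mg/L.
Minimum DO = 8.97 − 3.245 = 5.725 mg/L.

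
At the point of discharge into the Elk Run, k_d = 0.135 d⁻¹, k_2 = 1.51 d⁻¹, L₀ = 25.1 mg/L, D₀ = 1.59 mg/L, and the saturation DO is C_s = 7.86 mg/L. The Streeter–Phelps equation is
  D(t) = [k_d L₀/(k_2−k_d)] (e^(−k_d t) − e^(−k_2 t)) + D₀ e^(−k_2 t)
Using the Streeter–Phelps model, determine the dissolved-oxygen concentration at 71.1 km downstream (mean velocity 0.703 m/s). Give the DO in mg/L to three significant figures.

DO ≈ 5.91 mg/L

Travel time t = x/v = 71.1 km / (0.703 m/s) = 71100 m / 0.703 m/s = 101100 s = 1.171 d.
k_d L₀/(k_2−k_d) = 0.135×25.1/(1.51−0.135) = 3.389/1.375 = 2.464 mg/L.
e^(−k_d t) = e^(−0.135×1.171) = 0.8538; e^(−k_2 t) = e^(−1.51×1.171) = 0.1707.
D = 2.464 × (0.8538 − 0.1707) + 1.59 × 0.1707 = 1.683 + 0.2715 = 1.955 mg/L.
DO = C_s − D = 7.86 − 1.955 = 5.905 mg/L.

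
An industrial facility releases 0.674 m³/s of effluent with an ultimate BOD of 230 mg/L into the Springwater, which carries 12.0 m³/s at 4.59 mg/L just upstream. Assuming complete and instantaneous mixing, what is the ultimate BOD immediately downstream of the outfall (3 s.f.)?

16.6 mg/L

Flow-weighted mixing: C = (Q_r C_r + Q_w C_w)/(Q_r + Q_w)
= (12.0×4.59 + 0.674×230)/(12.0 + 0.674) = 210.1/12.67 = 16.58 mg/L.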